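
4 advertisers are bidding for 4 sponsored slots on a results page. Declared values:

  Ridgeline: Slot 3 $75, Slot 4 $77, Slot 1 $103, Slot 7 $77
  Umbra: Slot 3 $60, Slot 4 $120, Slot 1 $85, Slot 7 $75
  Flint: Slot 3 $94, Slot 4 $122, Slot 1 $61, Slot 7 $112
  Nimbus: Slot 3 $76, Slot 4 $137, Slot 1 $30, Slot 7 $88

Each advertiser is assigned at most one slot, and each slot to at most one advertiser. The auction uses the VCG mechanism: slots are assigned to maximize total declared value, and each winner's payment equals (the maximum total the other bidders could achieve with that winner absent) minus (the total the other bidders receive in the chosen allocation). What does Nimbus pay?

Nimbus pays $60.

Efficient allocation: Ridgeline→Slot 1 ($103), Umbra→Slot 3 ($60), Flint→Slot 7 ($112), Nimbus→Slot 4 ($137); total welfare W = $412.
Nimbus receives Slot 4 at value $137, so the others get W − 137 = $275.
Without Nimbus: best allocation of the remaining 3 bidders over all 4 slots is Ridgeline→Slot 1 ($103), Umbra→Slot 4 ($120), Flint→Slot 7 ($112), total $335.
VCG payment = (others' best without Nimbus) − (others' welfare with Nimbus) = 335 − 275 = $60.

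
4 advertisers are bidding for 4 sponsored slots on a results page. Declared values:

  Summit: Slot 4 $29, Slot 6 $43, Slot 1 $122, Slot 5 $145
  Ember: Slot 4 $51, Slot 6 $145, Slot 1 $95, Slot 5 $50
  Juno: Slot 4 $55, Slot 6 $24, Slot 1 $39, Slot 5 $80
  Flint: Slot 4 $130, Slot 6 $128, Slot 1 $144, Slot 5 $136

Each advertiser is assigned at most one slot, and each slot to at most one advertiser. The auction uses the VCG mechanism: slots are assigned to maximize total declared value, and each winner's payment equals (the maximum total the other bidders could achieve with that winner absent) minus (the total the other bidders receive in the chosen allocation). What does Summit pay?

Summit pays $25.

Efficient allocation: Summit→Slot 5 ($145), Ember→Slot 6 ($145), Juno→Slot 4 ($55), Flint→Slot 1 ($144); total welfare W = $489.
Summit receives Slot 5 at value $145, so the others get W − 145 = $344.
Without Summit: best allocation of the remaining 3 bidders over all 4 slots is Ember→Slot 6 ($145), Juno→Slot 5 ($80), Flint→Slot 1 ($144), total $369.
VCG payment = (others' best without Summit) − (others' welfare with Summit) = 369 − 344 = $25.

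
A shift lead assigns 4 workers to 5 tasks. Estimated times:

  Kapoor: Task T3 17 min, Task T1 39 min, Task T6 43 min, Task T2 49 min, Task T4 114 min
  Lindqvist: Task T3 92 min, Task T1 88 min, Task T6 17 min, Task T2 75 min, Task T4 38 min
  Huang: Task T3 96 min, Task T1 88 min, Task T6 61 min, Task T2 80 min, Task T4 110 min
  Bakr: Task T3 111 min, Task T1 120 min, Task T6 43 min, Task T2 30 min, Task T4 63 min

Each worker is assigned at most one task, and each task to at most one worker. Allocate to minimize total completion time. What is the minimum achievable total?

Optimal: Kapoor→Task T3 (17 min), Lindqvist→Task T4 (38 min), Huang→Task T6 (61 min), Bakr→Task T2 (30 min) — total 17+38+61+30 = 146 min.
Column-greedy (each task in turn goes to its cheapest remaining worker) gives 228 min, worse by 82.
Swapping Lindqvist↔Huang (Lindqvist→Task T6 17 min, Huang→Task T4 110 min) adds 28.

Min total: 146 min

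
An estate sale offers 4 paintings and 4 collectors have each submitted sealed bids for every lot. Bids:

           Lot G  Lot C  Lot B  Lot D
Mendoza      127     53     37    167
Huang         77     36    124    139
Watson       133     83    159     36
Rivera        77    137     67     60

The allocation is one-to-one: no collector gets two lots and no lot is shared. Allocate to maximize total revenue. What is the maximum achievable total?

Optimal: Mendoza→Lot G ($127), Huang→Lot D ($139), Watson→Lot B ($159), Rivera→Lot C ($137) — total 127+139+159+137 = $562.
No other one-to-one assignment exceeds $562.

Maximum total: $562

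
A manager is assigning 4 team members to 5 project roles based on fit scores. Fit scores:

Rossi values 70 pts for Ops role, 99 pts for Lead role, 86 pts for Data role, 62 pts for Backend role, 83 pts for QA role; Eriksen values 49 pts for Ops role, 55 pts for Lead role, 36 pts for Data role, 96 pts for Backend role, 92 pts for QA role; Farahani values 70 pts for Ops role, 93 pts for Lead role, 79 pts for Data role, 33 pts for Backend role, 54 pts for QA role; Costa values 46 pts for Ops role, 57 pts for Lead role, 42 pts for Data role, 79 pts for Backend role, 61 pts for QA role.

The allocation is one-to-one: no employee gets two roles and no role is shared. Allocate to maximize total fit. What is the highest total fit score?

Treat this as an assignment problem: match each employee to one role.
Optimal: Rossi→Data role (86 pts), Eriksen→QA role (92 pts), Farahani→Lead role (93 pts), Costa→Backend role (79 pts) — total 86+92+93+79 = 350 pts.
Max-entry greedy (repeatedly take the single best remaining cell) gives 335 pts, worse by 15.
Next-best assignment: Rossi→Lead role, Eriksen→QA role, Farahani→Data role, Costa→Backend role = 349 pts.
Every other assignment is strictly worse.

Maximum total: 350 pts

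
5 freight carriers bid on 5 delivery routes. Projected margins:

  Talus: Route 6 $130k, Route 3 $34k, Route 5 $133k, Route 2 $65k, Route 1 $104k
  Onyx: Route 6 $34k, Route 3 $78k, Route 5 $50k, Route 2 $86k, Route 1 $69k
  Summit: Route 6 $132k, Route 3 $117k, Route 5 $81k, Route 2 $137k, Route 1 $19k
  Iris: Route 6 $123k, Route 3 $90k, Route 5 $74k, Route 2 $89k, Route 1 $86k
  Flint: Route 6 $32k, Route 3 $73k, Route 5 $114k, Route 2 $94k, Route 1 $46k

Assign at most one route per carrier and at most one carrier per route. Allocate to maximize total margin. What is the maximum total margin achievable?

Maximum total: $556k

This is the linear assignment problem.
Optimal: Talus→Route 1 ($104k), Onyx→Route 3 ($78k), Summit→Route 2 ($137k), Iris→Route 6 ($123k), Flint→Route 5 ($114k) — total 104+78+137+123+114 = $556k.
Column-greedy (each route in turn goes to its best remaining carrier) gives $518k, worse by 38.
Next-best assignment: Talus→Route 6, Onyx→Route 3, Summit→Route 2, Iris→Route 1, Flint→Route 5 = $545k.
Swapping Summit↔Flint (Summit→Route 5 $81k, Flint→Route 2 $94k) loses 76.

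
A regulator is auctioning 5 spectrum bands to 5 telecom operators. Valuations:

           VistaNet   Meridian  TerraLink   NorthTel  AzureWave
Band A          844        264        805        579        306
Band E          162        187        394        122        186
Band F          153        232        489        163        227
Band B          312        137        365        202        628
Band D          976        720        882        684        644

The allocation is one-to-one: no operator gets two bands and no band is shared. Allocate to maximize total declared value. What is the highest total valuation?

Optimal: VistaNet→Band D ($976M), Meridian→Band E ($187M), TerraLink→Band F ($489M), NorthTel→Band A ($579M), AzureWave→Band B ($628M) — total 976+187+489+579+628 = $2859M.
Max-entry greedy (repeatedly take the single best remaining cell) gives $2763M, worse by 96.
Next-best assignment: VistaNet→Band A, Meridian→Band E, TerraLink→Band F, NorthTel→Band D, AzureWave→Band B = $2832M.

Max total: $2859M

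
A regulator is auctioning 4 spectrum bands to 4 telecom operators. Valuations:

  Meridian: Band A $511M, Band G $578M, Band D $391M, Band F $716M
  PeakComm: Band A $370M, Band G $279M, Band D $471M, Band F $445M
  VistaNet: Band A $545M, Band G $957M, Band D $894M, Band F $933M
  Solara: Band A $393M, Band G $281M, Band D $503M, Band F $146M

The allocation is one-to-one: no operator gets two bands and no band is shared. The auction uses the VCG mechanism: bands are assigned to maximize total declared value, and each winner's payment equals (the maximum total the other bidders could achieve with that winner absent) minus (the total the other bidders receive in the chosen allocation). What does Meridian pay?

Efficient allocation: Meridian→Band F ($716M), PeakComm→Band A ($370M), VistaNet→Band G ($957M), Solara→Band D ($503M); total welfare W = $2546M.
Meridian receives Band F at value $716M, so the others get W − 716 = $1830M.
Without Meridian: best allocation of the remaining 3 bidders over all 4 bands is PeakComm→Band F ($445M), VistaNet→Band G ($957M), Solara→Band D ($503M), total $1905M.
VCG payment = (others' best without Meridian) − (others' welfare with Meridian) = 1905 − 1830 = $75M.

Meridian pays $75M.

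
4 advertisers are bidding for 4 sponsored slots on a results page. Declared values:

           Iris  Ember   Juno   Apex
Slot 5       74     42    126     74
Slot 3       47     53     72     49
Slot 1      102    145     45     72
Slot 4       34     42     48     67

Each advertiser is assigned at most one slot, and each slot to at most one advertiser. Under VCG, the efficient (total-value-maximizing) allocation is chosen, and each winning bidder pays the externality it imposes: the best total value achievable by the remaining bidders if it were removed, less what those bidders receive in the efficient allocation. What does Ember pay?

Efficient allocation: Iris→Slot 3 ($47), Ember→Slot 1 ($145), Juno→Slot 5 ($126), Apex→Slot 4 ($67); total welfare W = $385.
Ember receives Slot 1 at value $145, so the others get W − 145 = $240.
Without Ember: best allocation of the remaining 3 bidders over all 4 slots is Iris→Slot 1 ($102), Juno→Slot 5 ($126), Apex→Slot 4 ($67), total $295.
VCG payment = (others' best without Ember) − (others' welfare with Ember) = 295 − 240 = $55.

Ember pays $55.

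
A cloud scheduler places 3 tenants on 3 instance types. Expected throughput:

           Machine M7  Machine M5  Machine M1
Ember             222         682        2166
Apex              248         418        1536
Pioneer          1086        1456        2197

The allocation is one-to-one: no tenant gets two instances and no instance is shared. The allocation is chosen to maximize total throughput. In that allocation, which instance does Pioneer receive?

Optimal: Ember→Machine M1 (2166 ops/s), Apex→Machine M7 (248 ops/s), Pioneer→Machine M5 (1456 ops/s) — total 2166+248+1456 = 3870 ops/s.
Column-greedy (each instance in turn goes to its best remaining tenant) gives 3304 ops/s, worse by 566.
Next-best assignment: Ember→Machine M1, Apex→Machine M5, Pioneer→Machine M7 = 3670 ops/s.
No other one-to-one assignment exceeds 3870 ops/s.
Pioneer's own top instance is Machine M1 (2197 ops/s), but forcing Pioneer→Machine M1 and reassigning the rest optimally gives only 3127 ops/s — worse by 743.

Pioneer receives Machine M5.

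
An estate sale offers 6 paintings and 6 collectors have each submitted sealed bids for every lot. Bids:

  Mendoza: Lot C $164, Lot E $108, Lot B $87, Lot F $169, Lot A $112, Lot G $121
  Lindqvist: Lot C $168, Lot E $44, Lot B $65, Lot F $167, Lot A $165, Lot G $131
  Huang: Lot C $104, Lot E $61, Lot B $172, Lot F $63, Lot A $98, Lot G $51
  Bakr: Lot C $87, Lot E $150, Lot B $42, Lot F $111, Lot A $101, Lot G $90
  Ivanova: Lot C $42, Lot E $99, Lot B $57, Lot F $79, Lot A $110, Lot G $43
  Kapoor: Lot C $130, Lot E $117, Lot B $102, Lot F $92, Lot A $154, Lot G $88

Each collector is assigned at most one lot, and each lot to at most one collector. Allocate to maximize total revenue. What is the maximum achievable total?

This is the linear assignment problem.
Optimal: Mendoza→Lot F ($169), Lindqvist→Lot G ($131), Huang→Lot B ($172), Bakr→Lot E ($150), Ivanova→Lot A ($110), Kapoor→Lot C ($130) — total 169+131+172+150+110+130 = $862.
Row-greedy (each collector in turn takes its best remaining lot) gives $857, worse by 5.
No other one-to-one assignment exceeds $862.

Max total: $862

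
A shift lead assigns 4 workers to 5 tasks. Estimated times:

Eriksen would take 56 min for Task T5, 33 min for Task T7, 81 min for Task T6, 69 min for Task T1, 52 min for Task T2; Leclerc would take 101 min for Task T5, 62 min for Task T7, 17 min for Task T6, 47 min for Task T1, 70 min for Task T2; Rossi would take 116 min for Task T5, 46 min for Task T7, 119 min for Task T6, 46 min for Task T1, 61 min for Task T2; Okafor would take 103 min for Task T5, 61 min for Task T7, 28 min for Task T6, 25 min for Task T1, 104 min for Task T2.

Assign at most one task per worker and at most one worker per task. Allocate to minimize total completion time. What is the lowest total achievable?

Min total: 136 min

Treat this as an assignment problem: match each worker to one task.
Optimal: Eriksen→Task T7 (33 min), Leclerc→Task T6 (17 min), Rossi→Task T2 (61 min), Okafor→Task T1 (25 min) — total 33+17+61+25 = 136 min.
Next-best assignment: Eriksen→Task T2, Leclerc→Task T6, Rossi→Task T7, Okafor→Task T1 = 140 min.
Swapping Rossi↔Okafor (Rossi→Task T1 46 min, Okafor→Task T2 104 min) adds 64.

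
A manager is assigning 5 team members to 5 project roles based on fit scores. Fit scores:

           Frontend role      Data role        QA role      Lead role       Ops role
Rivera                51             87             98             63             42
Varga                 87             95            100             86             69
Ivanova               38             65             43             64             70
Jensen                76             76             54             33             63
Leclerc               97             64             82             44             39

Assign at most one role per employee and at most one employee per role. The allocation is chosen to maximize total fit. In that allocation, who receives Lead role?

This is a one-to-one assignment (maximum-weight bipartite matching).
Optimal: Rivera→QA role (98 pts), Varga→Lead role (86 pts), Ivanova→Ops role (70 pts), Jensen→Data role (76 pts), Leclerc→Frontend role (97 pts) — total 98+86+70+76+97 = 427 pts.
Column-greedy (each role in turn goes to its best remaining employee) gives 417 pts, worse by 10.
Next-best assignment: Rivera→QA role, Varga→Data role, Ivanova→Lead role, Jensen→Ops role, Leclerc→Frontend role = 417 pts.
Every other assignment is strictly worse.
Varga's own top role is QA role (100 pts), but forcing Varga→QA role and reassigning the rest optimally gives only 411 pts — worse by 16.

Varga receives Lead role.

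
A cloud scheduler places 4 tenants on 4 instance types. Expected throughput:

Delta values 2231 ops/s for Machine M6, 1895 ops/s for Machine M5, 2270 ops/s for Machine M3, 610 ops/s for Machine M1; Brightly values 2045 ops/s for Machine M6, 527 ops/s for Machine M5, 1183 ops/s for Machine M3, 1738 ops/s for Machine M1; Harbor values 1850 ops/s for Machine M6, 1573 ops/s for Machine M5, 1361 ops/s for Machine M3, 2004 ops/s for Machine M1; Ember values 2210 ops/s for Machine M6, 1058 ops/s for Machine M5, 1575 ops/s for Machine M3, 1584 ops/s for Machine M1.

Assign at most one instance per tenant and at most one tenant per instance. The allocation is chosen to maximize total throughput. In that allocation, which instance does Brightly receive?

Optimal: Delta→Machine M3 (2270 ops/s), Brightly→Machine M1 (1738 ops/s), Harbor→Machine M5 (1573 ops/s), Ember→Machine M6 (2210 ops/s) — total 2270+1738+1573+2210 = 7791 ops/s.
Column-greedy (each instance in turn goes to its best remaining tenant) gives 7117 ops/s, worse by 674.
Next-best assignment: Delta→Machine M5, Brightly→Machine M6, Harbor→Machine M1, Ember→Machine M3 = 7519 ops/s.
Swapping Ember↔Harbor (Ember→Machine M5 1058 ops/s, Harbor→Machine M6 1850 ops/s) loses 875.
Checked against all permutations: 7791 ops/s is optimal.
Brightly's own top instance is Machine M6 (2045 ops/s), but forcing Brightly→Machine M6 and reassigning the rest optimally gives only 7519 ops/s — worse by 272.

Brightly receives Machine M1.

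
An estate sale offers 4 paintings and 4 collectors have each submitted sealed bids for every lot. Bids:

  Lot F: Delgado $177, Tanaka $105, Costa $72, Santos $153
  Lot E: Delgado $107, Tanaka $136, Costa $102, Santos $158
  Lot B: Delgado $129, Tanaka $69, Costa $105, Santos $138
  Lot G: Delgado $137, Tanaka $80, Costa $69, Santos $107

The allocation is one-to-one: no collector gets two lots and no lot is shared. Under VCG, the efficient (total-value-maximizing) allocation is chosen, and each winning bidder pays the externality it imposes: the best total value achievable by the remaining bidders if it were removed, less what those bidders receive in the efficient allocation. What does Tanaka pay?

Tanaka pays $45.

Efficient allocation: Delgado→Lot G ($137), Tanaka→Lot E ($136), Costa→Lot B ($105), Santos→Lot F ($153); total welfare W = $531.
Tanaka receives Lot E at value $136, so the others get W − 136 = $395.
Without Tanaka: best allocation of the remaining 3 bidders over all 4 lots is Delgado→Lot F ($177), Costa→Lot B ($105), Santos→Lot E ($158), total $440.
VCG payment = (others' best without Tanaka) − (others' welfare with Tanaka) = 440 − 395 = $45.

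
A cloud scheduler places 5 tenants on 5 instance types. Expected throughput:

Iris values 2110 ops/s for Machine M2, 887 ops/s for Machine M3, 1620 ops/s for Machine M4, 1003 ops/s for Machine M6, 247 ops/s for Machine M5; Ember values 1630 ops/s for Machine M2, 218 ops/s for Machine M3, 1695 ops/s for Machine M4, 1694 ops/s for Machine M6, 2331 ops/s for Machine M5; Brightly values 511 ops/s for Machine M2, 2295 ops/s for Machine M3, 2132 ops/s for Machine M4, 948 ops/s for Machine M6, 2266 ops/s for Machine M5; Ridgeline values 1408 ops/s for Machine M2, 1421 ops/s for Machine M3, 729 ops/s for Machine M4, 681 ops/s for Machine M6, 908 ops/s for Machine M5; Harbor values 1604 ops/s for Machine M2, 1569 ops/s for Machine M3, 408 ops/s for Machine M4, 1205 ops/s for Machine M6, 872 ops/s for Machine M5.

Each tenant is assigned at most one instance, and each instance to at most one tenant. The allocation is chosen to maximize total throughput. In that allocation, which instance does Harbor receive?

Optimal: Iris→Machine M2 (2110 ops/s), Ember→Machine M5 (2331 ops/s), Brightly→Machine M4 (2132 ops/s), Ridgeline→Machine M3 (1421 ops/s), Harbor→Machine M6 (1205 ops/s) — total 2110+2331+2132+1421+1205 = 9199 ops/s.
Max-entry greedy (repeatedly take the single best remaining cell) gives 8670 ops/s, worse by 529.
Swapping Harbor↔Ridgeline (Harbor→Machine M3 1569 ops/s, Ridgeline→Machine M6 681 ops/s) loses 376.
Checked against all permutations: 9199 ops/s is optimal.
Harbor's own top instance is Machine M2 (1604 ops/s), but forcing Harbor→Machine M2 and reassigning the rest optimally gives only 8605 ops/s — worse by 594.

Harbor receives Machine M6.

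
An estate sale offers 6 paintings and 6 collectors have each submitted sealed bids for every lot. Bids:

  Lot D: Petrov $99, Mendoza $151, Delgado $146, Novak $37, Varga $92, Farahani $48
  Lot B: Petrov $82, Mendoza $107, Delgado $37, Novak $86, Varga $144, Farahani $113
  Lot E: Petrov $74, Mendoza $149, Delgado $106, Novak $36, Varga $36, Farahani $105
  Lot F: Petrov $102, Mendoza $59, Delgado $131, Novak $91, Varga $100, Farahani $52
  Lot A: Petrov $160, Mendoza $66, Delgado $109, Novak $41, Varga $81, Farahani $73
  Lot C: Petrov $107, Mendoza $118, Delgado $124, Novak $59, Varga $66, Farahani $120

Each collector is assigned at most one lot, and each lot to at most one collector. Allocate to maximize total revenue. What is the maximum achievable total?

Maximum total: $810

Optimal: Petrov→Lot A ($160), Mendoza→Lot E ($149), Delgado→Lot D ($146), Novak→Lot F ($91), Varga→Lot B ($144), Farahani→Lot C ($120) — total 160+149+146+91+144+120 = $810.
Next-best assignment: Petrov→Lot A, Mendoza→Lot D, Delgado→Lot C, Novak→Lot F, Varga→Lot B, Farahani→Lot E = $775.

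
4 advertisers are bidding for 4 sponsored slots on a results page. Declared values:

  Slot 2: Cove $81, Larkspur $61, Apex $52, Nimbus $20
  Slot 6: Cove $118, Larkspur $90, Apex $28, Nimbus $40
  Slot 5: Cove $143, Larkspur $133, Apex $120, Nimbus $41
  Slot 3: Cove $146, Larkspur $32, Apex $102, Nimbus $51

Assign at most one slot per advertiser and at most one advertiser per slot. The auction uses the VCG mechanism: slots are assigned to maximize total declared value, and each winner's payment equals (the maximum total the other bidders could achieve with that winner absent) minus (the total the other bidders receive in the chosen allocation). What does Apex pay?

Apex pays $63.

Efficient allocation: Cove→Slot 3 ($146), Larkspur→Slot 6 ($90), Apex→Slot 5 ($120), Nimbus→Slot 2 ($20); total welfare W = $376.
Apex receives Slot 5 at value $120, so the others get W − 120 = $256.
Without Apex: best allocation of the remaining 3 bidders over all 4 slots is Cove→Slot 3 ($146), Larkspur→Slot 5 ($133), Nimbus→Slot 6 ($40), total $319.
VCG payment = (others' best without Apex) − (others' welfare with Apex) = 319 − 256 = $63.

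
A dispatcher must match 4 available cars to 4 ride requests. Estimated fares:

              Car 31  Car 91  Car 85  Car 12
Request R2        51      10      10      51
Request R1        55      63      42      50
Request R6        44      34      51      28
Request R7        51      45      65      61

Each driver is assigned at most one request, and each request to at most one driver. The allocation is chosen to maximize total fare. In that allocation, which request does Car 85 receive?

Car 85 receives Request R6.

This is the linear assignment problem.
Optimal: Car 31→Request R2 ($51), Car 91→Request R1 ($63), Car 85→Request R6 ($51), Car 12→Request R7 ($61) — total 51+63+51+61 = $226.
Max-entry greedy (repeatedly take the single best remaining cell) gives $207, worse by 19.
Next-best assignment: Car 31→Request R6, Car 91→Request R1, Car 85→Request R7, Car 12→Request R2 = $223.
Swapping Car 31↔Car 12 (Car 31→Request R7 $51, Car 12→Request R2 $51) loses 10.
Every other assignment is strictly worse.
Car 85's own top request is Request R7 ($65), but forcing Car 85→Request R7 and reassigning the rest optimally gives only $223 — worse by 3.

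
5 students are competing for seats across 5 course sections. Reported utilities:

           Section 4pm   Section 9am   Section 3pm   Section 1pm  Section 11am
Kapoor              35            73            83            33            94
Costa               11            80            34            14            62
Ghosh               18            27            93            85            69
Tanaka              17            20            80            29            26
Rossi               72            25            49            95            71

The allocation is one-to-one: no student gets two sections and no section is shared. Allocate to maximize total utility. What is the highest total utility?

Treat this as an assignment problem: match each student to one section.
Optimal: Kapoor→Section 11am (94 points), Costa→Section 9am (80 points), Ghosh→Section 1pm (85 points), Tanaka→Section 3pm (80 points), Rossi→Section 4pm (72 points) — total 94+80+85+80+72 = 411 points.
Max-entry greedy (repeatedly take the single best remaining cell) gives 379 points, worse by 32.
Next-best assignment: Kapoor→Section 11am, Costa→Section 9am, Ghosh→Section 3pm, Tanaka→Section 4pm, Rossi→Section 1pm = 379 points.
Swapping Tanaka↔Rossi (Tanaka→Section 4pm 17 points, Rossi→Section 3pm 49 points) loses 86.
Every other assignment is strictly worse.

Max total: 411 points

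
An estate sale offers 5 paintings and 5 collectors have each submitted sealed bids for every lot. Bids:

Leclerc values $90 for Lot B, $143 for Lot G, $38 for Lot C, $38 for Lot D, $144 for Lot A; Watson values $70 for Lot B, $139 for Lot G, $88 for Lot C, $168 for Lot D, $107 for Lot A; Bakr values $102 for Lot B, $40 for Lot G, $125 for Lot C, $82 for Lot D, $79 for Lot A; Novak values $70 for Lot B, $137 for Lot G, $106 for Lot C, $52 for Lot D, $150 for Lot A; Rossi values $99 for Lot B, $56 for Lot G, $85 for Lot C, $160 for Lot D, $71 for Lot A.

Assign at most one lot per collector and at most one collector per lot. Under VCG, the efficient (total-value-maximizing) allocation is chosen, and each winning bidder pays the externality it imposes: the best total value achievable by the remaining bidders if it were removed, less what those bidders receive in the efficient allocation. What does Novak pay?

Efficient allocation: Leclerc→Lot G ($143), Watson→Lot D ($168), Bakr→Lot C ($125), Novak→Lot A ($150), Rossi→Lot B ($99); total welfare W = $685.
Novak receives Lot A at value $150, so the others get W − 150 = $535.
Without Novak: best allocation of the remaining 4 bidders over all 5 lots is Leclerc→Lot A ($144), Watson→Lot G ($139), Bakr→Lot C ($125), Rossi→Lot D ($160), total $568.
VCG payment = (others' best without Novak) − (others' welfare with Novak) = 568 − 535 = $33.

Novak pays $33.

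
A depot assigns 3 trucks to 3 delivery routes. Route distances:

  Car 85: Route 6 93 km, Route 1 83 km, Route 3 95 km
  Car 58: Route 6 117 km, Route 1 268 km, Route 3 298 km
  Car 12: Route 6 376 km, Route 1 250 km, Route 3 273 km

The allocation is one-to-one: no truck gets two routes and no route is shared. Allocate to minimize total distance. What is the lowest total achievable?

Min total: 462 km

Optimal: Car 85→Route 3 (95 km), Car 58→Route 6 (117 km), Car 12→Route 1 (250 km) — total 95+117+250 = 462 km.
No other one-to-one assignment undercuts 462 km.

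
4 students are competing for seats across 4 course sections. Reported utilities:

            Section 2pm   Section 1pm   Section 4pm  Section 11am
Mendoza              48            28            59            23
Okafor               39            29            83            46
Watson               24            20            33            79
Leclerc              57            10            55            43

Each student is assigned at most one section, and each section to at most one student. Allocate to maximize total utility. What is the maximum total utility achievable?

Optimal: Mendoza→Section 1pm (28 points), Okafor→Section 4pm (83 points), Watson→Section 11am (79 points), Leclerc→Section 2pm (57 points) — total 28+83+79+57 = 247 points.
Column-greedy (each section in turn goes to its best remaining student) gives 224 points, worse by 23.
Checked against all permutations: 247 points is optimal.

Max total: 247 points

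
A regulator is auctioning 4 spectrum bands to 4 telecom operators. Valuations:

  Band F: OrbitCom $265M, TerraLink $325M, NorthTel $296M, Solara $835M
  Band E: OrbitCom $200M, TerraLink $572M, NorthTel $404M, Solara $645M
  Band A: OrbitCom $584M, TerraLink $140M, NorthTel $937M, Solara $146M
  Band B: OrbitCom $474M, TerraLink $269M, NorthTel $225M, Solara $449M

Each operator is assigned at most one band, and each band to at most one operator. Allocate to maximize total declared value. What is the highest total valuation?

Treat this as an assignment problem: match each operator to one band.
Optimal: OrbitCom→Band B ($474M), TerraLink→Band E ($572M), NorthTel→Band A ($937M), Solara→Band F ($835M) — total 474+572+937+835 = $2818M.
Row-greedy (each operator in turn takes its best remaining band) gives $1901M, worse by 917.
No other one-to-one assignment exceeds $2818M.

Maximum total: $2818M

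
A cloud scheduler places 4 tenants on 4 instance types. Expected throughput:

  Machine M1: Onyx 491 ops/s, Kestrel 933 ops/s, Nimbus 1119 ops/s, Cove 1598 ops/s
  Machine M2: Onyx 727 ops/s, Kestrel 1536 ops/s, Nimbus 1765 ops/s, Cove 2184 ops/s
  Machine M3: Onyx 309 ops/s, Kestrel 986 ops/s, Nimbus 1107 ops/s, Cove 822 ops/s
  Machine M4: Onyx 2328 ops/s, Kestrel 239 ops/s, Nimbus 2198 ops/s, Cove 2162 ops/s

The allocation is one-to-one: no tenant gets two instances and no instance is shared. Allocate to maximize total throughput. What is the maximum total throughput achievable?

Optimal: Onyx→Machine M4 (2328 ops/s), Kestrel→Machine M3 (986 ops/s), Nimbus→Machine M2 (1765 ops/s), Cove→Machine M1 (1598 ops/s) — total 2328+986+1765+1598 = 6677 ops/s.
Row-greedy (each tenant in turn takes its best remaining instance) gives 5805 ops/s, worse by 872.
Next-best assignment: Onyx→Machine M4, Kestrel→Machine M3, Nimbus→Machine M1, Cove→Machine M2 = 6617 ops/s.

Max total: 6677 ops/s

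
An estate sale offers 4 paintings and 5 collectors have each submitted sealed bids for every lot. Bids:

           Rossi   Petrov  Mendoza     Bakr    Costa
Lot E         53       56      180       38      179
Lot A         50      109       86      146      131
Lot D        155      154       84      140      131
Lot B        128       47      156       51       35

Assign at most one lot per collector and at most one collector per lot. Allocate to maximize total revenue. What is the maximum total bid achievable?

Maximum total: $636

Optimal: Costa→Lot E ($179), Bakr→Lot A ($146), Rossi→Lot D ($155), Mendoza→Lot B ($156) — total 179+146+155+156 = $636.
Row-greedy (each collector in turn takes its best remaining lot) gives $495, worse by 141.
Every other assignment is strictly worse.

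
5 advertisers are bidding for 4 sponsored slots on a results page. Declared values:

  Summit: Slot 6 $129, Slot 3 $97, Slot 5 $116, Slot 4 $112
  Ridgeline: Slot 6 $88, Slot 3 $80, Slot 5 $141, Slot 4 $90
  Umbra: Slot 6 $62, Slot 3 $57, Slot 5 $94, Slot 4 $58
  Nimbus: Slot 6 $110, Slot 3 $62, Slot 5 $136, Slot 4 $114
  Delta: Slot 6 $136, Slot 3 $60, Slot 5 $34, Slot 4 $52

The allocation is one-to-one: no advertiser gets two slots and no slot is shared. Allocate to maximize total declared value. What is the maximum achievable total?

Max total: $488

Optimal: Delta→Slot 6 ($136), Summit→Slot 3 ($97), Ridgeline→Slot 5 ($141), Nimbus→Slot 4 ($114) — total 136+97+141+114 = $488.
Row-greedy (each advertiser in turn takes its best remaining slot) gives $390, worse by 98.
Next-best assignment: Delta→Slot 6, Ridgeline→Slot 3, Nimbus→Slot 5, Summit→Slot 4 = $464.
Every other assignment is strictly worse.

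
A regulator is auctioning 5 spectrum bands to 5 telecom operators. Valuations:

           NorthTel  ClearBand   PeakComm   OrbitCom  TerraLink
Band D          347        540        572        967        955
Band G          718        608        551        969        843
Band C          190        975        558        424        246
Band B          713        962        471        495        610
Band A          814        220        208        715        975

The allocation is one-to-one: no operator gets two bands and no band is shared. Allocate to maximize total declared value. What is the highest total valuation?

Max total: $4258M

Optimal: NorthTel→Band A ($814M), ClearBand→Band B ($962M), PeakComm→Band C ($558M), OrbitCom→Band G ($969M), TerraLink→Band D ($955M) — total 814+962+558+969+955 = $4258M.
Row-greedy (each operator in turn takes its best remaining band) gives $3940M, worse by 318.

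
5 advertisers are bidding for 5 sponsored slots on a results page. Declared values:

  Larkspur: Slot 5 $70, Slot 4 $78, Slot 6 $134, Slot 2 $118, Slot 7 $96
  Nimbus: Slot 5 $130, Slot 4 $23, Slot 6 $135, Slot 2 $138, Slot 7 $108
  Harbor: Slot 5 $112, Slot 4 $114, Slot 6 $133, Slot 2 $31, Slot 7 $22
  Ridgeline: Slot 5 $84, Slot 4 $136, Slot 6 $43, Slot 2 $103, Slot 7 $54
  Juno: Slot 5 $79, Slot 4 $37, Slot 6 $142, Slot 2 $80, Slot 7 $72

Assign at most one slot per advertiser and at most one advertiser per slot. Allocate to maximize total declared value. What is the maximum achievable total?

Maximum total: $624

Optimal: Larkspur→Slot 7 ($96), Nimbus→Slot 2 ($138), Harbor→Slot 5 ($112), Ridgeline→Slot 4 ($136), Juno→Slot 6 ($142) — total 96+138+112+136+142 = $624.
Row-greedy (each advertiser in turn takes its best remaining slot) gives $542, worse by 82.
Next-best assignment: Larkspur→Slot 2, Nimbus→Slot 7, Harbor→Slot 5, Ridgeline→Slot 4, Juno→Slot 6 = $616.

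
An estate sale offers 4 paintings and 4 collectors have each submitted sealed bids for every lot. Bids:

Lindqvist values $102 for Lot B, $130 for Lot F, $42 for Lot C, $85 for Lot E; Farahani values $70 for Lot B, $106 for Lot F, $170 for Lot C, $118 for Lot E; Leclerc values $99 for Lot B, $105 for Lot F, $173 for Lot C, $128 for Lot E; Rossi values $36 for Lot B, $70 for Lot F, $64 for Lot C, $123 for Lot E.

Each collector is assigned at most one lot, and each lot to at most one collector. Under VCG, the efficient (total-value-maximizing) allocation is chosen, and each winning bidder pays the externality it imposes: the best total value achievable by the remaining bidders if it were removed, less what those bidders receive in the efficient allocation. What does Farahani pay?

Efficient allocation: Lindqvist→Lot F ($130), Farahani→Lot C ($170), Leclerc→Lot B ($99), Rossi→Lot E ($123); total welfare W = $522.
Farahani receives Lot C at value $170, so the others get W − 170 = $352.
Without Farahani: best allocation of the remaining 3 bidders over all 4 lots is Lindqvist→Lot F ($130), Leclerc→Lot C ($173), Rossi→Lot E ($123), total $426.
VCG payment = (others' best without Farahani) − (others' welfare with Farahani) = 426 − 352 = $74.

Farahani pays $74.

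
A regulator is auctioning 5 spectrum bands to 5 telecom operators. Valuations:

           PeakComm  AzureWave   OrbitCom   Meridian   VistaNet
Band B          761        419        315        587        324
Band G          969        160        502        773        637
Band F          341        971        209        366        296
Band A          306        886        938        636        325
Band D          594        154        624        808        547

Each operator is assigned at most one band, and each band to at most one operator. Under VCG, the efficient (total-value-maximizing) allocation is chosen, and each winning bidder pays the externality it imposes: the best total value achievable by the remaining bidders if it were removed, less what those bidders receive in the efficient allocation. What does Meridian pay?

Meridian pays $118M.

Efficient allocation: PeakComm→Band B ($761M), AzureWave→Band F ($971M), OrbitCom→Band A ($938M), Meridian→Band D ($808M), VistaNet→Band G ($637M); total welfare W = $4115M.
Meridian receives Band D at value $808M, so the others get W − 808 = $3307M.
Without Meridian: best allocation of the remaining 4 bidders over all 5 bands is PeakComm→Band G ($969M), AzureWave→Band F ($971M), OrbitCom→Band A ($938M), VistaNet→Band D ($547M), total $3425M.
VCG payment = (others' best without Meridian) − (others' welfare with Meridian) = 3425 − 3307 = $118M.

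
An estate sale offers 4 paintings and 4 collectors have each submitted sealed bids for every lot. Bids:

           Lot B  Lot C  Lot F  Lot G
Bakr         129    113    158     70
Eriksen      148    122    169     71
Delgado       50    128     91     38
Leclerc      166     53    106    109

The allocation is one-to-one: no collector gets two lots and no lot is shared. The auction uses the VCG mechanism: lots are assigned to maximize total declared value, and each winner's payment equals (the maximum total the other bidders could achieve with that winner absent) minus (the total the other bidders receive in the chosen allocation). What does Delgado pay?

Efficient allocation: Bakr→Lot F ($158), Eriksen→Lot B ($148), Delgado→Lot C ($128), Leclerc→Lot G ($109); total welfare W = $543.
Delgado receives Lot C at value $128, so the others get W − 128 = $415.
Without Delgado: best allocation of the remaining 3 bidders over all 4 lots is Bakr→Lot C ($113), Eriksen→Lot F ($169), Leclerc→Lot B ($166), total $448.
VCG payment = (others' best without Delgado) − (others' welfare with Delgado) = 448 − 415 = $33.

Delgado pays $33.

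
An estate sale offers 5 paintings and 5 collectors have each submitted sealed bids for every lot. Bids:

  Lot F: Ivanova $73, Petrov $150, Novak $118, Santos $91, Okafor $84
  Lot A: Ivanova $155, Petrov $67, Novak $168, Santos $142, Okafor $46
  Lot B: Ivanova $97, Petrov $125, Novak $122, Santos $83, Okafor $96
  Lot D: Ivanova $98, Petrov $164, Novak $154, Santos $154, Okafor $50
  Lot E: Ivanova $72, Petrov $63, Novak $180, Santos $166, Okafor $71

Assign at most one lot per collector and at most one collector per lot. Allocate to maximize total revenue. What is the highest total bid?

Optimal: Ivanova→Lot A ($155), Petrov→Lot F ($150), Novak→Lot E ($180), Santos→Lot D ($154), Okafor→Lot B ($96) — total 155+150+180+154+96 = $735.
Column-greedy (each lot in turn goes to its best remaining collector) gives $640, worse by 95.
Next-best assignment: Ivanova→Lot A, Petrov→Lot F, Novak→Lot D, Santos→Lot E, Okafor→Lot B = $721.

Maximum total: $735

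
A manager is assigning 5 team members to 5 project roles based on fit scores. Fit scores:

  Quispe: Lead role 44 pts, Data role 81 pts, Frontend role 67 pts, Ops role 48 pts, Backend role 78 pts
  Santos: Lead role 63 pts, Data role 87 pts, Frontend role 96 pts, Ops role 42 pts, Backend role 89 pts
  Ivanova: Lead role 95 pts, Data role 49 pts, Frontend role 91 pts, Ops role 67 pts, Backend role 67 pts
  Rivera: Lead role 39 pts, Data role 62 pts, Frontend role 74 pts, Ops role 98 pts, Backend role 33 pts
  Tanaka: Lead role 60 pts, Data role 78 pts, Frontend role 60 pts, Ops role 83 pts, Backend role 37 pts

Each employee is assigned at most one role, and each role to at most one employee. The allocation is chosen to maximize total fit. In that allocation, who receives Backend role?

This is the linear assignment problem.
Optimal: Quispe→Backend role (78 pts), Santos→Frontend role (96 pts), Ivanova→Lead role (95 pts), Rivera→Ops role (98 pts), Tanaka→Data role (78 pts) — total 78+96+95+98+78 = 445 pts.
Column-greedy (each role in turn goes to its best remaining employee) gives 417 pts, worse by 28.
Next-best assignment: Quispe→Frontend role, Santos→Backend role, Ivanova→Lead role, Rivera→Ops role, Tanaka→Data role = 427 pts.
Checked against all permutations: 445 pts is optimal.
Quispe's own top role is Data role (81 pts), but forcing Quispe→Data role and reassigning the rest optimally gives only 423 pts — worse by 22.

Quispe receives Backend role.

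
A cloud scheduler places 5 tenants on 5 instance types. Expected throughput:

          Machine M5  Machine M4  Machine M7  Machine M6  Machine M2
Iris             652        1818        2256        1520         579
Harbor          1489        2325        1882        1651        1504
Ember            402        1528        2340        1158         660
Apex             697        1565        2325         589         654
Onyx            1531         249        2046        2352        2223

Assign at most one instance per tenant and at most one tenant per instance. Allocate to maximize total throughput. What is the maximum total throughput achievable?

This is the linear assignment problem.
Optimal: Iris→Machine M6 (1520 ops/s), Harbor→Machine M5 (1489 ops/s), Ember→Machine M7 (2340 ops/s), Apex→Machine M4 (1565 ops/s), Onyx→Machine M2 (2223 ops/s) — total 1520+1489+2340+1565+2223 = 9137 ops/s.
Column-greedy (each instance in turn goes to its best remaining tenant) gives 8370 ops/s, worse by 767.

Max total: 9137 ops/s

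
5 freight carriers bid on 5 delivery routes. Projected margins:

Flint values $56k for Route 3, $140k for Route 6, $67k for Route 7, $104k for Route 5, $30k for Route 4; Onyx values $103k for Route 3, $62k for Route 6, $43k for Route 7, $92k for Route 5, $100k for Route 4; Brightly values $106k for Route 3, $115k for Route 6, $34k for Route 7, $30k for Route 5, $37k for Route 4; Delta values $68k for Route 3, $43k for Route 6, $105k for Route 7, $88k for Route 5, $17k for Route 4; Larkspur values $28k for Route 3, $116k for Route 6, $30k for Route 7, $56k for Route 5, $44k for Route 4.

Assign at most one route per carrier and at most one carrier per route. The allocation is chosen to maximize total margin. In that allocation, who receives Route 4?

Optimal: Flint→Route 5 ($104k), Onyx→Route 4 ($100k), Brightly→Route 3 ($106k), Delta→Route 7 ($105k), Larkspur→Route 6 ($116k) — total 104+100+106+105+116 = $531k.
Max-entry greedy (repeatedly take the single best remaining cell) gives $507k, worse by 24.
Onyx's own top route is Route 3 ($103k), but forcing Onyx→Route 3 and reassigning the rest optimally gives only $471k — worse by 60.

Onyx receives Route 4.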